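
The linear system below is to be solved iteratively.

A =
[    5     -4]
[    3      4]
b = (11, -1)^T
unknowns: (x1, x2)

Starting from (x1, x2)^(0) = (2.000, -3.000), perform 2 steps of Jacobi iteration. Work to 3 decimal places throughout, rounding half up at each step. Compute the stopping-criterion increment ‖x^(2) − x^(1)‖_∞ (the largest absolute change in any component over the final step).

1.650

Iteration 1:
  x1 = (11 - (-4)·-3.000) / (5) = -0.200
  x2 = (-1 - (3)·2.000) / (4) = -1.750
Iteration 2:
  x1 = (11 - (-4)·-1.750) / (5) = 0.800
  x2 = (-1 - (3)·-0.200) / (4) = -0.100
Change: (1.000, 1.650) → max |·| = 1.650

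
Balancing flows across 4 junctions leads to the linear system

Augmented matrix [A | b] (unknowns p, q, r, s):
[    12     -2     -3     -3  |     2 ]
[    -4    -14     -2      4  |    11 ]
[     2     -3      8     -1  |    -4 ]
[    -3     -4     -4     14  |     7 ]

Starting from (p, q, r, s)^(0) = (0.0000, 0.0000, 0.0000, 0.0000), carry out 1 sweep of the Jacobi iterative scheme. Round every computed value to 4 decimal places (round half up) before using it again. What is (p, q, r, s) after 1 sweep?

Iteration 1:
  p = (2 - (-2)·0.0000 - (-3)·0.0000 - (-3)·0.0000) / (12) = 0.1667
  q = (11 - (-4)·0.0000 - (-2)·0.0000 - (4)·0.0000) / (-14) = -0.7857
  r = (-4 - (2)·0.0000 - (-3)·0.0000 - (-1)·0.0000) / (8) = -0.5000
  s = (7 - (-3)·0.0000 - (-4)·0.0000 - (-4)·0.0000) / (14) = 0.5000

(0.1667, -0.7857, -0.5000, 0.5000)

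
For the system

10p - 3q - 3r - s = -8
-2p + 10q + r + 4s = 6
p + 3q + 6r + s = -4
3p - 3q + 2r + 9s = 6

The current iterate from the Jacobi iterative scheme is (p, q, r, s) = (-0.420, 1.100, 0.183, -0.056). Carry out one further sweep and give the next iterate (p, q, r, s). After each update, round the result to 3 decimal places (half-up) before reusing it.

(-0.421, 0.520, -1.137, 1.133)

One sweep:
  p = (-8 - (-3)·1.100 - (-3)·0.183 - (-1)·-0.056) / (10) = -0.421
  q = (6 - (-2)·-0.420 - (1)·0.183 - (4)·-0.056) / (10) = 0.520
  r = (-4 - (1)·-0.420 - (3)·1.100 - (1)·-0.056) / (6) = -1.137
  s = (6 - (3)·-0.420 - (-3)·1.100 - (2)·0.183) / (9) = 1.133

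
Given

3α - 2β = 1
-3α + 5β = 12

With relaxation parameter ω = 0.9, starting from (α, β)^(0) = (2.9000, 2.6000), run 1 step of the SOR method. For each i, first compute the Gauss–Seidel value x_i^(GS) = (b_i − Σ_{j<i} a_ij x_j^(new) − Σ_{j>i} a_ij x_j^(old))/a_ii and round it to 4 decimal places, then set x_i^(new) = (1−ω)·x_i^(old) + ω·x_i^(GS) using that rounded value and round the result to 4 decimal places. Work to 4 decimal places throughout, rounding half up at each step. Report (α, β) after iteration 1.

(2.1500, 3.5810)

Iteration 1:
  α: GS value = (1 - (-2)·2.6000) / (3) = 2.0667;  α ← (1−ω)·2.9000 + ω·2.0667 = 2.1500
  β: GS value = (12 - (-3)·2.1500) / (5) = 3.6900;  β ← (1−ω)·2.6000 + ω·3.6900 = 3.5810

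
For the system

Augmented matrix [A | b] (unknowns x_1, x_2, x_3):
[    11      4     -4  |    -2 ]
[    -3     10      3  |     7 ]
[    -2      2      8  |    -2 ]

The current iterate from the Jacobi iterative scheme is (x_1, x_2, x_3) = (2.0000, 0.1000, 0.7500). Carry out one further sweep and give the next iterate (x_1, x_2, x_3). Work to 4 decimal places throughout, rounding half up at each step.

(0.0545, 1.0750, 0.2250)

One sweep:
  x_1 = (-2 - (4)·0.1000 - (-4)·0.7500) / (11) = 0.0545
  x_2 = (7 - (-3)·2.0000 - (3)·0.7500) / (10) = 1.0750
  x_3 = (-2 - (-2)·2.0000 - (2)·0.1000) / (8) = 0.2250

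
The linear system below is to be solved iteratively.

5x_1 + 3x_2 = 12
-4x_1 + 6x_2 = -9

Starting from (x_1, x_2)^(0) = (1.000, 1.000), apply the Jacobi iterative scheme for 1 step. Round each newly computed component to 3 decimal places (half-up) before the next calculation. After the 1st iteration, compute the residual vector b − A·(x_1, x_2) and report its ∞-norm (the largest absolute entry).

5.499

Iteration 1:
  x_1 = (12 - (3)·1.000) / (5) = 1.800
  x_2 = (-9 - (-4)·1.000) / (6) = -0.833
Residual b − A·x = (5.499, 3.198); ∞-norm = 5.499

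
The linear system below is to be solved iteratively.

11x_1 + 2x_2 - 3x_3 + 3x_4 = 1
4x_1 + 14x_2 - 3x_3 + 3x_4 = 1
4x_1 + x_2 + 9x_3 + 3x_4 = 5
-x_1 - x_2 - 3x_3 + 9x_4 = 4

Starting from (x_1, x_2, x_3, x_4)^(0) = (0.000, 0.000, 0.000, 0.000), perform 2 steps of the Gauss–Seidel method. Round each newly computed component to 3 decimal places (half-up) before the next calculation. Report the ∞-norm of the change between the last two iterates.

0.190

Iteration 1:
  x_1 = (1 - (2)·0.000 - (-3)·0.000 - (3)·0.000) / (11) = 0.091
  x_2 = (1 - (4)·0.091 - (-3)·0.000 - (3)·0.000) / (14) = 0.045
  x_3 = (5 - (4)·0.091 - (1)·0.045 - (3)·0.000) / (9) = 0.510
  x_4 = (4 - (-1)·0.091 - (-1)·0.045 - (-3)·0.510) / (9) = 0.630
Iteration 2:
  x_1 = (1 - (2)·0.045 - (-3)·0.510 - (3)·0.630) / (11) = 0.050
  x_2 = (1 - (4)·0.050 - (-3)·0.510 - (3)·0.630) / (14) = 0.031
  x_3 = (5 - (4)·0.050 - (1)·0.031 - (3)·0.630) / (9) = 0.320
  x_4 = (4 - (-1)·0.050 - (-1)·0.031 - (-3)·0.320) / (9) = 0.560
Change: (-0.041, -0.014, -0.190, -0.070) → max |·| = 0.190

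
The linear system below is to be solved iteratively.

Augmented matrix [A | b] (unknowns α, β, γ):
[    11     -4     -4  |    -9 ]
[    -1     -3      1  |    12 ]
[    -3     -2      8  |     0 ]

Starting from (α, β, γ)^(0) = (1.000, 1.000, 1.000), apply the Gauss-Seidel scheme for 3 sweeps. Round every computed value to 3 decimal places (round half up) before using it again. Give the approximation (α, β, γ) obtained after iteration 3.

(-2.742, -3.687, -1.950)

Iteration 1:
  α = (-9 - (-4)·1.000 - (-4)·1.000) / (11) = -0.091
  β = (12 - (-1)·-0.091 - (1)·1.000) / (-3) = -3.636
  γ = (0 - (-3)·-0.091 - (-2)·-3.636) / (8) = -0.943
Iteration 2:
  α = (-9 - (-4)·-3.636 - (-4)·-0.943) / (11) = -2.483
  β = (12 - (-1)·-2.483 - (1)·-0.943) / (-3) = -3.487
  γ = (0 - (-3)·-2.483 - (-2)·-3.487) / (8) = -1.803
Iteration 3:
  α = (-9 - (-4)·-3.487 - (-4)·-1.803) / (11) = -2.742
  β = (12 - (-1)·-2.742 - (1)·-1.803) / (-3) = -3.687
  γ = (0 - (-3)·-2.742 - (-2)·-3.687) / (8) = -1.950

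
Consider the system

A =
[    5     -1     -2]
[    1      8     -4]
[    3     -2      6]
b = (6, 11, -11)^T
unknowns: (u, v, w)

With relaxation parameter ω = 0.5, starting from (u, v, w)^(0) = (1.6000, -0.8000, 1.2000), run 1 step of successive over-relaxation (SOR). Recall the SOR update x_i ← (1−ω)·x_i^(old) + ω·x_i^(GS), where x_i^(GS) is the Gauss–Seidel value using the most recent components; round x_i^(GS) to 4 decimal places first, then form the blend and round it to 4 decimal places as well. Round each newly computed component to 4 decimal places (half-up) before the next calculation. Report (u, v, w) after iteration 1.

(1.5600, 0.4900, -0.6250)

Iteration 1:
  u: GS value = (6 - (-1)·-0.8000 - (-2)·1.2000) / (5) = 1.5200;  u ← (1−ω)·1.6000 + ω·1.5200 = 1.5600
  v: GS value = (11 - (1)·1.5600 - (-4)·1.2000) / (8) = 1.7800;  v ← (1−ω)·-0.8000 + ω·1.7800 = 0.4900
  w: GS value = (-11 - (3)·1.5600 - (-2)·0.4900) / (6) = -2.4500;  w ← (1−ω)·1.2000 + ω·-2.4500 = -0.6250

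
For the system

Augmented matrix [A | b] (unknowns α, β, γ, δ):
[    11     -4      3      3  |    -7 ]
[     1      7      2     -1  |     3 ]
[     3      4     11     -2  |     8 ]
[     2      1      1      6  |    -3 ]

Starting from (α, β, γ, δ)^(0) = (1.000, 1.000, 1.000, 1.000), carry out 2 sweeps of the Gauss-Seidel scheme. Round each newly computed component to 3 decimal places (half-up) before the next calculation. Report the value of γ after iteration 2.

0.754

Iteration 1:
  α = (-7 - (-4)·1.000 - (3)·1.000 - (3)·1.000) / (11) = -0.818
  β = (3 - (1)·-0.818 - (2)·1.000 - (-1)·1.000) / (7) = 0.403
  γ = (8 - (3)·-0.818 - (4)·0.403 - (-2)·1.000) / (11) = 0.986
  δ = (-3 - (2)·-0.818 - (1)·0.403 - (1)·0.986) / (6) = -0.459
Iteration 2:
  α = (-7 - (-4)·0.403 - (3)·0.986 - (3)·-0.459) / (11) = -0.634
  β = (3 - (1)·-0.634 - (2)·0.986 - (-1)·-0.459) / (7) = 0.172
  γ = (8 - (3)·-0.634 - (4)·0.172 - (-2)·-0.459) / (11) = 0.754
  δ = (-3 - (2)·-0.634 - (1)·0.172 - (1)·0.754) / (6) = -0.443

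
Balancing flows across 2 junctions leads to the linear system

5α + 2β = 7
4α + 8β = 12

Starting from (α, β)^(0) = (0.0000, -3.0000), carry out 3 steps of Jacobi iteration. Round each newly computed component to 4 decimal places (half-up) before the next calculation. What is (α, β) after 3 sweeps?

(1.3200, 1.1000)

Iteration 1:
  α = (7 - (2)·-3.0000) / (5) = 2.6000
  β = (12 - (4)·0.0000) / (8) = 1.5000
Iteration 2:
  α = (7 - (2)·1.5000) / (5) = 0.8000
  β = (12 - (4)·2.6000) / (8) = 0.2000
Iteration 3:
  α = (7 - (2)·0.2000) / (5) = 1.3200
  β = (12 - (4)·0.8000) / (8) = 1.1000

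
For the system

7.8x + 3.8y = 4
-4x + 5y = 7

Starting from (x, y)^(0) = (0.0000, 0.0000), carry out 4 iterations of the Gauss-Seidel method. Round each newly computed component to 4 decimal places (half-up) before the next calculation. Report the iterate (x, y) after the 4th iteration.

(-0.1593, 1.2726)

Iteration 1:
  x = (4 - (3.8)·0.0000) / (7.8) = 0.5128
  y = (7 - (-4)·0.5128) / (5) = 1.8102
Iteration 2:
  x = (4 - (3.8)·1.8102) / (7.8) = -0.3691
  y = (7 - (-4)·-0.3691) / (5) = 1.1047
Iteration 3:
  x = (4 - (3.8)·1.1047) / (7.8) = -0.0254
  y = (7 - (-4)·-0.0254) / (5) = 1.3797
Iteration 4:
  x = (4 - (3.8)·1.3797) / (7.8) = -0.1593
  y = (7 - (-4)·-0.1593) / (5) = 1.2726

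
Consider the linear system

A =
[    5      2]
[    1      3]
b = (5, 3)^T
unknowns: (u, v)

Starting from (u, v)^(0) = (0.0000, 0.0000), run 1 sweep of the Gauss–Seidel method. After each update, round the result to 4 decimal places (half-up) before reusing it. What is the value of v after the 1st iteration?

Iteration 1:
  u = (5 - (2)·0.0000) / (5) = 1.0000
  v = (3 - (1)·1.0000) / (3) = 0.6667

0.6667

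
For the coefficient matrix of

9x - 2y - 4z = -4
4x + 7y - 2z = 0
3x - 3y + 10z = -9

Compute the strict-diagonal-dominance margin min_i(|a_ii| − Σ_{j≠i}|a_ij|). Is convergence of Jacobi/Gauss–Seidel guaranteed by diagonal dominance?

1

row 1: |9| − (2+4) = 3
row 2: |7| − (4+2) = 1
row 3: |10| − (3+3) = 4
minimum over rows = 1 → strictly diagonally dominant (convergence guaranteed)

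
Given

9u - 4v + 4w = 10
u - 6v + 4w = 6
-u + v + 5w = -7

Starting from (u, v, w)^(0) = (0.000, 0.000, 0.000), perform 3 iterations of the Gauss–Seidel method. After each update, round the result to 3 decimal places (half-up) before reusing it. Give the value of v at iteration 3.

Iteration 1:
  u = (10 - (-4)·0.000 - (4)·0.000) / (9) = 1.111
  v = (6 - (1)·1.111 - (4)·0.000) / (-6) = -0.815
  w = (-7 - (-1)·1.111 - (1)·-0.815) / (5) = -1.015
Iteration 2:
  u = (10 - (-4)·-0.815 - (4)·-1.015) / (9) = 1.200
  v = (6 - (1)·1.200 - (4)·-1.015) / (-6) = -1.477
  w = (-7 - (-1)·1.200 - (1)·-1.477) / (5) = -0.865
Iteration 3:
  u = (10 - (-4)·-1.477 - (4)·-0.865) / (9) = 0.839
  v = (6 - (1)·0.839 - (4)·-0.865) / (-6) = -1.437
  w = (-7 - (-1)·0.839 - (1)·-1.437) / (5) = -0.945

-1.437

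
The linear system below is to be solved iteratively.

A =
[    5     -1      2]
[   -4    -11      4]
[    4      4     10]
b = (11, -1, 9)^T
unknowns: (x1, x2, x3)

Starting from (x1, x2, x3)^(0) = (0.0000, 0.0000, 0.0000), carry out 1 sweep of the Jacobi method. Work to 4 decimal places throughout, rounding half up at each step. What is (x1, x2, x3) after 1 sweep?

(2.2000, 0.0909, 0.9000)

Iteration 1:
  x1 = (11 - (-1)·0.0000 - (2)·0.0000) / (5) = 2.2000
  x2 = (-1 - (-4)·0.0000 - (4)·0.0000) / (-11) = 0.0909
  x3 = (9 - (4)·0.0000 - (4)·0.0000) / (10) = 0.9000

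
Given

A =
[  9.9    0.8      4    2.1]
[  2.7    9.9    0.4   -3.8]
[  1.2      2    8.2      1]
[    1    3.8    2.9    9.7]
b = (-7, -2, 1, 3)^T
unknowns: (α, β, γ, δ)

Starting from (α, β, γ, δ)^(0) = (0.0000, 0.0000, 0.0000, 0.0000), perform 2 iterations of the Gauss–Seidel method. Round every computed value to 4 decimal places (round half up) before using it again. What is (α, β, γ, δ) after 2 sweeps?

(-0.8657, 0.1468, 0.1741, 0.2890)

Iteration 1:
  α = (-7 - (0.8)·0.0000 - (4)·0.0000 - (2.1)·0.0000) / (9.9) = -0.7071
  β = (-2 - (2.7)·-0.7071 - (0.4)·0.0000 - (-3.8)·0.0000) / (9.9) = -0.0092
  γ = (1 - (1.2)·-0.7071 - (2)·-0.0092 - (1)·0.0000) / (8.2) = 0.2277
  δ = (3 - (1)·-0.7071 - (3.8)·-0.0092 - (2.9)·0.2277) / (9.7) = 0.3177
Iteration 2:
  α = (-7 - (0.8)·-0.0092 - (4)·0.2277 - (2.1)·0.3177) / (9.9) = -0.8657
  β = (-2 - (2.7)·-0.8657 - (0.4)·0.2277 - (-3.8)·0.3177) / (9.9) = 0.1468
  γ = (1 - (1.2)·-0.8657 - (2)·0.1468 - (1)·0.3177) / (8.2) = 0.1741
  δ = (3 - (1)·-0.8657 - (3.8)·0.1468 - (2.9)·0.1741) / (9.7) = 0.2890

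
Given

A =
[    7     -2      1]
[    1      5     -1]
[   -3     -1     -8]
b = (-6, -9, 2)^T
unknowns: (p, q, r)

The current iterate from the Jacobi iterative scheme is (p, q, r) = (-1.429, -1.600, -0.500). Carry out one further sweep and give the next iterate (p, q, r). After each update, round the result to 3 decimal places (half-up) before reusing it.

One sweep:
  p = (-6 - (-2)·-1.600 - (1)·-0.500) / (7) = -1.243
  q = (-9 - (1)·-1.429 - (-1)·-0.500) / (5) = -1.614
  r = (2 - (-3)·-1.429 - (-1)·-1.600) / (-8) = 0.486

(-1.243, -1.614, 0.486)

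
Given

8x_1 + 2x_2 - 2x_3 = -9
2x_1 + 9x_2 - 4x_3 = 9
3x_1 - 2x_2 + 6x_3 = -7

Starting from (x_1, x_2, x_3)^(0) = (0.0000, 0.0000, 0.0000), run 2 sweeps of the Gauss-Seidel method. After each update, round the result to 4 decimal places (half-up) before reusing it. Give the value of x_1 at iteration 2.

-1.4844

Iteration 1:
  x_1 = (-9 - (2)·0.0000 - (-2)·0.0000) / (8) = -1.1250
  x_2 = (9 - (2)·-1.1250 - (-4)·0.0000) / (9) = 1.2500
  x_3 = (-7 - (3)·-1.1250 - (-2)·1.2500) / (6) = -0.1875
Iteration 2:
  x_1 = (-9 - (2)·1.2500 - (-2)·-0.1875) / (8) = -1.4844
  x_2 = (9 - (2)·-1.4844 - (-4)·-0.1875) / (9) = 1.2465
  x_3 = (-7 - (3)·-1.4844 - (-2)·1.2465) / (6) = -0.0090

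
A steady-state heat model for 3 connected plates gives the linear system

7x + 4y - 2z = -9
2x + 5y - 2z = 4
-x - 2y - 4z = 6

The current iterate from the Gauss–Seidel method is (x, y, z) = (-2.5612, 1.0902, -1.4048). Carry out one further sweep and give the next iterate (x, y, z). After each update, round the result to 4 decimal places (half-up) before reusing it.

(-2.3101, 1.1621, -1.5035)

One sweep:
  x = (-9 - (4)·1.0902 - (-2)·-1.4048) / (7) = -2.3101
  y = (4 - (2)·-2.3101 - (-2)·-1.4048) / (5) = 1.1621
  z = (6 - (-1)·-2.3101 - (-2)·1.1621) / (-4) = -1.5035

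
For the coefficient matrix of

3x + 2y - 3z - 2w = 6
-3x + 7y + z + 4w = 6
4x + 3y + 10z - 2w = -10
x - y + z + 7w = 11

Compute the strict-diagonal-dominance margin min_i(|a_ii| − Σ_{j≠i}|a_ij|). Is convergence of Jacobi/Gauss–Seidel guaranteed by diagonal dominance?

row 1: |3| − (2+3+2) = -4
row 2: |7| − (3+1+4) = -1
row 3: |10| − (4+3+2) = 1
row 4: |7| − (1+1+1) = 4
minimum over rows = -4 → not strictly diagonally dominant

-4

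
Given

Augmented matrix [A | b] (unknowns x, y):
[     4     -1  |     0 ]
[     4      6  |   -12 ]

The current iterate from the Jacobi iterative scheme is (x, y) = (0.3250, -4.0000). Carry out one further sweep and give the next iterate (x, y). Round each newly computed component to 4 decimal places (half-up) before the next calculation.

One sweep:
  x = (0 - (-1)·-4.0000) / (4) = -1.0000
  y = (-12 - (4)·0.3250) / (6) = -2.2167

(-1.0000, -2.2167)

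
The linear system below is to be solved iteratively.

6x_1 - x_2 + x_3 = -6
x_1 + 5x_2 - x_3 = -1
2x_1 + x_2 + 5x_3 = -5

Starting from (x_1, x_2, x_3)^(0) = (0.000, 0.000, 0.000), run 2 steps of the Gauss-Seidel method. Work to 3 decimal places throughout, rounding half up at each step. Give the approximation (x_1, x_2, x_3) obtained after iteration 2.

(-0.900, -0.140, -0.612)

Iteration 1:
  x_1 = (-6 - (-1)·0.000 - (1)·0.000) / (6) = -1.000
  x_2 = (-1 - (1)·-1.000 - (-1)·0.000) / (5) = 0.000
  x_3 = (-5 - (2)·-1.000 - (1)·0.000) / (5) = -0.600
Iteration 2:
  x_1 = (-6 - (-1)·0.000 - (1)·-0.600) / (6) = -0.900
  x_2 = (-1 - (1)·-0.900 - (-1)·-0.600) / (5) = -0.140
  x_3 = (-5 - (2)·-0.900 - (1)·-0.140) / (5) = -0.612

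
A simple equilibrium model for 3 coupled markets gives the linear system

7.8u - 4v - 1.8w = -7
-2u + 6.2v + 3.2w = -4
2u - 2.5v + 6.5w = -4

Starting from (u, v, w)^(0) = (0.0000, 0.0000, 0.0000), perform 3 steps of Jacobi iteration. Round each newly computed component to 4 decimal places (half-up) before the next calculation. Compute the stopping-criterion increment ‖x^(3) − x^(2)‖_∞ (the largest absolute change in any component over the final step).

Iteration 1:
  u = (-7 - (-4)·0.0000 - (-1.8)·0.0000) / (7.8) = -0.8974
  v = (-4 - (-2)·0.0000 - (3.2)·0.0000) / (6.2) = -0.6452
  w = (-4 - (2)·0.0000 - (-2.5)·0.0000) / (6.5) = -0.6154
Iteration 2:
  u = (-7 - (-4)·-0.6452 - (-1.8)·-0.6154) / (7.8) = -1.3703
  v = (-4 - (-2)·-0.8974 - (3.2)·-0.6154) / (6.2) = -0.6170
  w = (-4 - (2)·-0.8974 - (-2.5)·-0.6452) / (6.5) = -0.5874
Iteration 3:
  u = (-7 - (-4)·-0.6170 - (-1.8)·-0.5874) / (7.8) = -1.3494
  v = (-4 - (-2)·-1.3703 - (3.2)·-0.5874) / (6.2) = -0.7840
  w = (-4 - (2)·-1.3703 - (-2.5)·-0.6170) / (6.5) = -0.4311
Change: (0.0209, -0.1670, 0.1563) → max |·| = 0.1670

0.1670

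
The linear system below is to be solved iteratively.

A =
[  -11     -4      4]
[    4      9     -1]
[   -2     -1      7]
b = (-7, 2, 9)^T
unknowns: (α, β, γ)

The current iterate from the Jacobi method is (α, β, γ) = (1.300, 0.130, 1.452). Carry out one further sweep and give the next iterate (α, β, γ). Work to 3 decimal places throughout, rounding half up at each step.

(1.117, -0.194, 1.676)

One sweep:
  α = (-7 - (-4)·0.130 - (4)·1.452) / (-11) = 1.117
  β = (2 - (4)·1.300 - (-1)·1.452) / (9) = -0.194
  γ = (9 - (-2)·1.300 - (-1)·0.130) / (7) = 1.676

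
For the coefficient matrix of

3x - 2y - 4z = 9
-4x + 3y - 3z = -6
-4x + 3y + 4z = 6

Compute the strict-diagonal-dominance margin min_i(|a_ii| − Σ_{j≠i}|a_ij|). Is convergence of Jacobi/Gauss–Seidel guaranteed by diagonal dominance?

row 1: |3| − (2+4) = -3
row 2: |3| − (4+3) = -4
row 3: |4| − (4+3) = -3
minimum over rows = -4 → not strictly diagonally dominant

-4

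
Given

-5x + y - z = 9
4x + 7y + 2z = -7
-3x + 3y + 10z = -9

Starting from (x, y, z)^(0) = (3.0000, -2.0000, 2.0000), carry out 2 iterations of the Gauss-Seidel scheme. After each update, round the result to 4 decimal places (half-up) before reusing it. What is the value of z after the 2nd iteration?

Iteration 1:
  x = (9 - (1)·-2.0000 - (-1)·2.0000) / (-5) = -2.6000
  y = (-7 - (4)·-2.6000 - (2)·2.0000) / (7) = -0.0857
  z = (-9 - (-3)·-2.6000 - (3)·-0.0857) / (10) = -1.6543
Iteration 2:
  x = (9 - (1)·-0.0857 - (-1)·-1.6543) / (-5) = -1.4863
  y = (-7 - (4)·-1.4863 - (2)·-1.6543) / (7) = 0.3220
  z = (-9 - (-3)·-1.4863 - (3)·0.3220) / (10) = -1.4425

-1.4425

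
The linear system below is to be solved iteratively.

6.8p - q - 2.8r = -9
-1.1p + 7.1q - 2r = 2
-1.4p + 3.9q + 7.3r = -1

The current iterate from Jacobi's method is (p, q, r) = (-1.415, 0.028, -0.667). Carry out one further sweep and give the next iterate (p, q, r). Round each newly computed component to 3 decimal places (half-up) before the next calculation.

One sweep:
  p = (-9 - (-1)·0.028 - (-2.8)·-0.667) / (6.8) = -1.594
  q = (2 - (-1.1)·-1.415 - (-2)·-0.667) / (7.1) = -0.125
  r = (-1 - (-1.4)·-1.415 - (3.9)·0.028) / (7.3) = -0.423

(-1.594, -0.125, -0.423)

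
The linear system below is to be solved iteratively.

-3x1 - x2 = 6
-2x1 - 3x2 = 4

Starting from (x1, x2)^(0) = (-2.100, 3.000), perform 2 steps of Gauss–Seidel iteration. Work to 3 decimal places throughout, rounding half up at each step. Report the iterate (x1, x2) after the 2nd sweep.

(-2.222, 0.148)

Iteration 1:
  x1 = (6 - (-1)·3.000) / (-3) = -3.000
  x2 = (4 - (-2)·-3.000) / (-3) = 0.667
Iteration 2:
  x1 = (6 - (-1)·0.667) / (-3) = -2.222
  x2 = (4 - (-2)·-2.222) / (-3) = 0.148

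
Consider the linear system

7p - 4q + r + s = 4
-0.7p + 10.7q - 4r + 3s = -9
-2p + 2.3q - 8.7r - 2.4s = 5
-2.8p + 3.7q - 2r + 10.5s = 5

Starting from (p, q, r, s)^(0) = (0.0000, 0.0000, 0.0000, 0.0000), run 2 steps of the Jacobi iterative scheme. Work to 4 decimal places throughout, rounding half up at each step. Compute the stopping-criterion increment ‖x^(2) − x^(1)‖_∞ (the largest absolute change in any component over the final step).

Iteration 1:
  p = (4 - (-4)·0.0000 - (1)·0.0000 - (1)·0.0000) / (7) = 0.5714
  q = (-9 - (-0.7)·0.0000 - (-4)·0.0000 - (3)·0.0000) / (10.7) = -0.8411
  r = (5 - (-2)·0.0000 - (2.3)·0.0000 - (-2.4)·0.0000) / (-8.7) = -0.5747
  s = (5 - (-2.8)·0.0000 - (3.7)·0.0000 - (-2)·0.0000) / (10.5) = 0.4762
Iteration 2:
  p = (4 - (-4)·-0.8411 - (1)·-0.5747 - (1)·0.4762) / (7) = 0.1049
  q = (-9 - (-0.7)·0.5714 - (-4)·-0.5747 - (3)·0.4762) / (10.7) = -1.1521
  r = (5 - (-2)·0.5714 - (2.3)·-0.8411 - (-2.4)·0.4762) / (-8.7) = -1.0598
  s = (5 - (-2.8)·0.5714 - (3.7)·-0.8411 - (-2)·-0.5747) / (10.5) = 0.8155
Change: (-0.4665, -0.3110, -0.4851, 0.3393) → max |·| = 0.4851

0.4851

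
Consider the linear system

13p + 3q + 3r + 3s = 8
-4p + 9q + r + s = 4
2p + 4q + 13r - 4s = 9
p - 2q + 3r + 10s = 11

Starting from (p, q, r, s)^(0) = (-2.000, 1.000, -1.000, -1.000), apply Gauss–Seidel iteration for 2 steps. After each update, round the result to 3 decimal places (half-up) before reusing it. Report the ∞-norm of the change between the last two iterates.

1.015

Iteration 1:
  p = (8 - (3)·1.000 - (3)·-1.000 - (3)·-1.000) / (13) = 0.846
  q = (4 - (-4)·0.846 - (1)·-1.000 - (1)·-1.000) / (9) = 1.043
  r = (9 - (2)·0.846 - (4)·1.043 - (-4)·-1.000) / (13) = -0.066
  s = (11 - (1)·0.846 - (-2)·1.043 - (3)·-0.066) / (10) = 1.244
Iteration 2:
  p = (8 - (3)·1.043 - (3)·-0.066 - (3)·1.244) / (13) = 0.103
  q = (4 - (-4)·0.103 - (1)·-0.066 - (1)·1.244) / (9) = 0.359
  r = (9 - (2)·0.103 - (4)·0.359 - (-4)·1.244) / (13) = 0.949
  s = (11 - (1)·0.103 - (-2)·0.359 - (3)·0.949) / (10) = 0.877
Change: (-0.743, -0.684, 1.015, -0.367) → max |·| = 1.015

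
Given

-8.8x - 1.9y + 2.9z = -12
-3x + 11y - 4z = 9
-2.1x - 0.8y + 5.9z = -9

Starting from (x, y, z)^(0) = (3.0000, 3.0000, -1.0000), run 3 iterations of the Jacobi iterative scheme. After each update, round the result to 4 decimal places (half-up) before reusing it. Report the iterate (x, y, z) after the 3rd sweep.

Iteration 1:
  x = (-12 - (-1.9)·3.0000 - (2.9)·-1.0000) / (-8.8) = 0.3864
  y = (9 - (-3)·3.0000 - (-4)·-1.0000) / (11) = 1.2727
  z = (-9 - (-2.1)·3.0000 - (-0.8)·3.0000) / (5.9) = -0.0508
Iteration 2:
  x = (-12 - (-1.9)·1.2727 - (2.9)·-0.0508) / (-8.8) = 1.0721
  y = (9 - (-3)·0.3864 - (-4)·-0.0508) / (11) = 0.9051
  z = (-9 - (-2.1)·0.3864 - (-0.8)·1.2727) / (5.9) = -1.2153
Iteration 3:
  x = (-12 - (-1.9)·0.9051 - (2.9)·-1.2153) / (-8.8) = 0.7677
  y = (9 - (-3)·1.0721 - (-4)·-1.2153) / (11) = 0.6686
  z = (-9 - (-2.1)·1.0721 - (-0.8)·0.9051) / (5.9) = -1.0211

(0.7677, 0.6686, -1.0211)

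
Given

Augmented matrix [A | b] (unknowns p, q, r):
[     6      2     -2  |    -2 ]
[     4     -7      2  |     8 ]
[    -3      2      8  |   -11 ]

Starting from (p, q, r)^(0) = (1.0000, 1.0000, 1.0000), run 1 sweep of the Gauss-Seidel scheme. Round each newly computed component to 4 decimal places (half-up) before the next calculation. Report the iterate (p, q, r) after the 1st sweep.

Iteration 1:
  p = (-2 - (2)·1.0000 - (-2)·1.0000) / (6) = -0.3333
  q = (8 - (4)·-0.3333 - (2)·1.0000) / (-7) = -1.0476
  r = (-11 - (-3)·-0.3333 - (2)·-1.0476) / (8) = -1.2381

(-0.3333, -1.0476, -1.2381)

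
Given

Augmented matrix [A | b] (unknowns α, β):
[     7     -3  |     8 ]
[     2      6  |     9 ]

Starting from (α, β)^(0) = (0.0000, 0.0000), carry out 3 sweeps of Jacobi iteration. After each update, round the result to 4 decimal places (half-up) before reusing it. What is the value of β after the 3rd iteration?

0.9048

Iteration 1:
  α = (8 - (-3)·0.0000) / (7) = 1.1429
  β = (9 - (2)·0.0000) / (6) = 1.5000
Iteration 2:
  α = (8 - (-3)·1.5000) / (7) = 1.7857
  β = (9 - (2)·1.1429) / (6) = 1.1190
Iteration 3:
  α = (8 - (-3)·1.1190) / (7) = 1.6224
  β = (9 - (2)·1.7857) / (6) = 0.9048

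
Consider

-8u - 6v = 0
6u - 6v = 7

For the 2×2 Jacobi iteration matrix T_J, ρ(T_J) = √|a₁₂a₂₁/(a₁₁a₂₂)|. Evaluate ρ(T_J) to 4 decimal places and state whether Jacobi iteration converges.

0.8660

a₁₂a₂₁/(a₁₁a₂₂) = (-6)·(6) / ((-8)·(-6)) = -0.750000
ρ = √|-0.750000| = √0.750000 = 0.8660
ρ < 1, so Jacobi converges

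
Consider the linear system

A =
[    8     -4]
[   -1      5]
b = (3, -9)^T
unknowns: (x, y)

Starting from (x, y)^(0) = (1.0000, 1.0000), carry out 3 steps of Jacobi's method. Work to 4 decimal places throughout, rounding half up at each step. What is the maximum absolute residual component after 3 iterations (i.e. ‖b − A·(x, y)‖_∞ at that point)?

Iteration 1:
  x = (3 - (-4)·1.0000) / (8) = 0.8750
  y = (-9 - (-1)·1.0000) / (5) = -1.6000
Iteration 2:
  x = (3 - (-4)·-1.6000) / (8) = -0.4250
  y = (-9 - (-1)·0.8750) / (5) = -1.6250
Iteration 3:
  x = (3 - (-4)·-1.6250) / (8) = -0.4375
  y = (-9 - (-1)·-0.4250) / (5) = -1.8850
Residual b − A·x = (-1.0400, -0.0125); ∞-norm = 1.0400

1.0400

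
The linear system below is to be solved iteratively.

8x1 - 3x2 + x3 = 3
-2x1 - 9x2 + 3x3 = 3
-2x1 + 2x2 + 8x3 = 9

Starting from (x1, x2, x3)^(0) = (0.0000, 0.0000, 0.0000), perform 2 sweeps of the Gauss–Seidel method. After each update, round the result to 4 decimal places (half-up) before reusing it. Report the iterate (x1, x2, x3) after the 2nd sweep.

Iteration 1:
  x1 = (3 - (-3)·0.0000 - (1)·0.0000) / (8) = 0.3750
  x2 = (3 - (-2)·0.3750 - (3)·0.0000) / (-9) = -0.4167
  x3 = (9 - (-2)·0.3750 - (2)·-0.4167) / (8) = 1.3229
Iteration 2:
  x1 = (3 - (-3)·-0.4167 - (1)·1.3229) / (8) = 0.0534
  x2 = (3 - (-2)·0.0534 - (3)·1.3229) / (-9) = 0.0958
  x3 = (9 - (-2)·0.0534 - (2)·0.0958) / (8) = 1.1144

(0.0534, 0.0958, 1.1144)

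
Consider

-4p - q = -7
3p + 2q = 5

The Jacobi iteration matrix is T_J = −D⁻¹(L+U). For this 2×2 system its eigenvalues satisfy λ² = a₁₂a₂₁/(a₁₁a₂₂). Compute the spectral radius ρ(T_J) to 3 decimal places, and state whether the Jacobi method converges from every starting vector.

0.612

a₁₂a₂₁/(a₁₁a₂₂) = (-1)·(3) / ((-4)·(2)) = 0.375000
ρ = √|0.375000| = √0.375000 = 0.612
ρ < 1, so Jacobi converges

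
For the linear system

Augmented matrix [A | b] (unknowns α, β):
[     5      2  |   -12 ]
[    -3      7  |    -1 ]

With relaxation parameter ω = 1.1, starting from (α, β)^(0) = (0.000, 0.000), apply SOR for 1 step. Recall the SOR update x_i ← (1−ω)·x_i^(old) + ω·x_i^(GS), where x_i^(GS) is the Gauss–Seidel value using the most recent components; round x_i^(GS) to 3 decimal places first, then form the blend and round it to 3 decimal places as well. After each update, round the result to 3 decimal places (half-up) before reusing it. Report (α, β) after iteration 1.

(-2.640, -1.401)

Iteration 1:
  α: GS value = (-12 - (2)·0.000) / (5) = -2.400;  α ← (1−ω)·0.000 + ω·-2.400 = -2.640
  β: GS value = (-1 - (-3)·-2.640) / (7) = -1.274;  β ← (1−ω)·0.000 + ω·-1.274 = -1.401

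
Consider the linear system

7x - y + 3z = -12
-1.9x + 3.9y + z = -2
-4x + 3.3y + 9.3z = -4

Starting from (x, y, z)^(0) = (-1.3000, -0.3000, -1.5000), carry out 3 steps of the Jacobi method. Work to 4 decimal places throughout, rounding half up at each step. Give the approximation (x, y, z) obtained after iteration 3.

Iteration 1:
  x = (-12 - (-1)·-0.3000 - (3)·-1.5000) / (7) = -1.1143
  y = (-2 - (-1.9)·-1.3000 - (1)·-1.5000) / (3.9) = -0.7615
  z = (-4 - (-4)·-1.3000 - (3.3)·-0.3000) / (9.3) = -0.8828
Iteration 2:
  x = (-12 - (-1)·-0.7615 - (3)·-0.8828) / (7) = -1.4447
  y = (-2 - (-1.9)·-1.1143 - (1)·-0.8828) / (3.9) = -0.8293
  z = (-4 - (-4)·-1.1143 - (3.3)·-0.7615) / (9.3) = -0.6392
Iteration 3:
  x = (-12 - (-1)·-0.8293 - (3)·-0.6392) / (7) = -1.5588
  y = (-2 - (-1.9)·-1.4447 - (1)·-0.6392) / (3.9) = -1.0528
  z = (-4 - (-4)·-1.4447 - (3.3)·-0.8293) / (9.3) = -0.7572

(-1.5588, -1.0528, -0.7572)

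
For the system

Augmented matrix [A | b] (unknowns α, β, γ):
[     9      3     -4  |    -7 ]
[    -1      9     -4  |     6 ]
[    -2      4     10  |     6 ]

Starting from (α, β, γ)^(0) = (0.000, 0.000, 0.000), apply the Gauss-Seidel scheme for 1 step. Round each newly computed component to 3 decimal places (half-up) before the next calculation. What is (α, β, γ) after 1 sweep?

Iteration 1:
  α = (-7 - (3)·0.000 - (-4)·0.000) / (9) = -0.778
  β = (6 - (-1)·-0.778 - (-4)·0.000) / (9) = 0.580
  γ = (6 - (-2)·-0.778 - (4)·0.580) / (10) = 0.212

(-0.778, 0.580, 0.212)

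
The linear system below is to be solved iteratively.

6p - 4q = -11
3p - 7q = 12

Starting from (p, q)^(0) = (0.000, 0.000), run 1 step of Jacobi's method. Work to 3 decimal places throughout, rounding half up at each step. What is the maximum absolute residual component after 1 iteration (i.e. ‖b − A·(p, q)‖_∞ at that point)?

6.858

Iteration 1:
  p = (-11 - (-4)·0.000) / (6) = -1.833
  q = (12 - (3)·0.000) / (-7) = -1.714
Residual b − A·x = (-6.858, 5.501); ∞-norm = 6.858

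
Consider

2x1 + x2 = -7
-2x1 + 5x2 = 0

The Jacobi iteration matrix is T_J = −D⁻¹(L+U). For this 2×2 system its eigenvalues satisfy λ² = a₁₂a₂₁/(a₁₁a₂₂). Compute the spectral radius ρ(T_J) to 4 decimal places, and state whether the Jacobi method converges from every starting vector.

0.4472

a₁₂a₂₁/(a₁₁a₂₂) = (1)·(-2) / ((2)·(5)) = -0.200000
ρ = √|-0.200000| = √0.200000 = 0.4472
ρ < 1, so Jacobi converges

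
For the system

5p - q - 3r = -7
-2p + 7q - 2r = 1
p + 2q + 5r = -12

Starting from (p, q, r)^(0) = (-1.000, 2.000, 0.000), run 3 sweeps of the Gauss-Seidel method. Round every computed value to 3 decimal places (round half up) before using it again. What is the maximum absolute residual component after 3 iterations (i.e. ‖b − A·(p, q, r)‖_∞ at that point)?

Iteration 1:
  p = (-7 - (-1)·2.000 - (-3)·0.000) / (5) = -1.000
  q = (1 - (-2)·-1.000 - (-2)·0.000) / (7) = -0.143
  r = (-12 - (1)·-1.000 - (2)·-0.143) / (5) = -2.143
Iteration 2:
  p = (-7 - (-1)·-0.143 - (-3)·-2.143) / (5) = -2.714
  q = (1 - (-2)·-2.714 - (-2)·-2.143) / (7) = -1.245
  r = (-12 - (1)·-2.714 - (2)·-1.245) / (5) = -1.359
Iteration 3:
  p = (-7 - (-1)·-1.245 - (-3)·-1.359) / (5) = -2.464
  q = (1 - (-2)·-2.464 - (-2)·-1.359) / (7) = -0.949
  r = (-12 - (1)·-2.464 - (2)·-0.949) / (5) = -1.528
Residual b − A·x = (-0.213, -0.341, 0.002); ∞-norm = 0.341

0.341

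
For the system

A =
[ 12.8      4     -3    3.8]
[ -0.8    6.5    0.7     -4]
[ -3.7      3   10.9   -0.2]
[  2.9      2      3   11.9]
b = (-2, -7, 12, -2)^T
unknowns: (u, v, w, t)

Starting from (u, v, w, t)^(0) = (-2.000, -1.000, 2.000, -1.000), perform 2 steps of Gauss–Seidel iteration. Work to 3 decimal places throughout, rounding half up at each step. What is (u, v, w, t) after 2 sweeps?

Iteration 1:
  u = (-2 - (4)·-1.000 - (-3)·2.000 - (3.8)·-1.000) / (12.8) = 0.922
  v = (-7 - (-0.8)·0.922 - (0.7)·2.000 - (-4)·-1.000) / (6.5) = -1.794
  w = (12 - (-3.7)·0.922 - (3)·-1.794 - (-0.2)·-1.000) / (10.9) = 1.889
  t = (-2 - (2.9)·0.922 - (2)·-1.794 - (3)·1.889) / (11.9) = -0.567
Iteration 2:
  u = (-2 - (4)·-1.794 - (-3)·1.889 - (3.8)·-0.567) / (12.8) = 1.015
  v = (-7 - (-0.8)·1.015 - (0.7)·1.889 - (-4)·-0.567) / (6.5) = -1.504
  w = (12 - (-3.7)·1.015 - (3)·-1.504 - (-0.2)·-0.567) / (10.9) = 1.849
  t = (-2 - (2.9)·1.015 - (2)·-1.504 - (3)·1.849) / (11.9) = -0.629

(1.015, -1.504, 1.849, -0.629)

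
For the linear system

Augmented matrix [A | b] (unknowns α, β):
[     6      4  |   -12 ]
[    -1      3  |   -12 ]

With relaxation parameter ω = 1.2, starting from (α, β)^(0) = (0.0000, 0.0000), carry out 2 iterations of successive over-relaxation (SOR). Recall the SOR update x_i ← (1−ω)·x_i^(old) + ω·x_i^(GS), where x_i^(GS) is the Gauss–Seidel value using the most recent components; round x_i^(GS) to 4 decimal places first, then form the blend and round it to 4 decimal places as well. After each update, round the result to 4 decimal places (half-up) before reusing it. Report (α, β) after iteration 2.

(2.6880, -2.5728)

Iteration 1:
  α: GS value = (-12 - (4)·0.0000) / (6) = -2.0000;  α ← (1−ω)·0.0000 + ω·-2.0000 = -2.4000
  β: GS value = (-12 - (-1)·-2.4000) / (3) = -4.8000;  β ← (1−ω)·0.0000 + ω·-4.8000 = -5.7600
Iteration 2:
  α: GS value = (-12 - (4)·-5.7600) / (6) = 1.8400;  α ← (1−ω)·-2.4000 + ω·1.8400 = 2.6880
  β: GS value = (-12 - (-1)·2.6880) / (3) = -3.1040;  β ← (1−ω)·-5.7600 + ω·-3.1040 = -2.5728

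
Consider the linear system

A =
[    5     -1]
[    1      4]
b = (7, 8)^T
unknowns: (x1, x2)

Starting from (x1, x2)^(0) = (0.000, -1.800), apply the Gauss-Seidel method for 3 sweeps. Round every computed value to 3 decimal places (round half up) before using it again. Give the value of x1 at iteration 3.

1.713

Iteration 1:
  x1 = (7 - (-1)·-1.800) / (5) = 1.040
  x2 = (8 - (1)·1.040) / (4) = 1.740
Iteration 2:
  x1 = (7 - (-1)·1.740) / (5) = 1.748
  x2 = (8 - (1)·1.748) / (4) = 1.563
Iteration 3:
  x1 = (7 - (-1)·1.563) / (5) = 1.713
  x2 = (8 - (1)·1.713) / (4) = 1.572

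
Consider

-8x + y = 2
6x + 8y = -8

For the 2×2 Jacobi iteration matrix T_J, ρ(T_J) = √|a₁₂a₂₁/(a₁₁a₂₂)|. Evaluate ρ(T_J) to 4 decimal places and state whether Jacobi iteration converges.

0.3062

a₁₂a₂₁/(a₁₁a₂₂) = (1)·(6) / ((-8)·(8)) = -0.093750
ρ = √|-0.093750| = √0.093750 = 0.3062
ρ < 1, so Jacobi converges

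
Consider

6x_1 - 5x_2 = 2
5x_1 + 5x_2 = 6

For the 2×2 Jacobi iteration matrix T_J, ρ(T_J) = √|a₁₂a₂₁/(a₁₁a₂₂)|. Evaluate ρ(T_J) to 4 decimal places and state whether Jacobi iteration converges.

a₁₂a₂₁/(a₁₁a₂₂) = (-5)·(5) / ((6)·(5)) = -0.833333
ρ = √|-0.833333| = √0.833333 = 0.9129
ρ < 1, so Jacobi converges

0.9129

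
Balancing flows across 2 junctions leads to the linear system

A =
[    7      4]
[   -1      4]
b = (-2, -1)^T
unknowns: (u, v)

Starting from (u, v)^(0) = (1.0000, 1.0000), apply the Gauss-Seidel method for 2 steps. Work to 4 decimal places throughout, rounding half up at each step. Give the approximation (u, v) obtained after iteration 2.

Iteration 1:
  u = (-2 - (4)·1.0000) / (7) = -0.8571
  v = (-1 - (-1)·-0.8571) / (4) = -0.4643
Iteration 2:
  u = (-2 - (4)·-0.4643) / (7) = -0.0204
  v = (-1 - (-1)·-0.0204) / (4) = -0.2551

(-0.0204, -0.2551)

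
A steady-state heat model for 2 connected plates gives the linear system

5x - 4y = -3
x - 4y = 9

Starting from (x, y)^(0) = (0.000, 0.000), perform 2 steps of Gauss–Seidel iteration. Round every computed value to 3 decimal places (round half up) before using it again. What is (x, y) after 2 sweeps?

Iteration 1:
  x = (-3 - (-4)·0.000) / (5) = -0.600
  y = (9 - (1)·-0.600) / (-4) = -2.400
Iteration 2:
  x = (-3 - (-4)·-2.400) / (5) = -2.520
  y = (9 - (1)·-2.520) / (-4) = -2.880

(-2.520, -2.880)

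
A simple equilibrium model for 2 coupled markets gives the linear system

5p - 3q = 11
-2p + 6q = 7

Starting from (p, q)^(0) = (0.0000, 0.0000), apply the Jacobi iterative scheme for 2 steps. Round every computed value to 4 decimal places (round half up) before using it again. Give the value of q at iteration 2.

Iteration 1:
  p = (11 - (-3)·0.0000) / (5) = 2.2000
  q = (7 - (-2)·0.0000) / (6) = 1.1667
Iteration 2:
  p = (11 - (-3)·1.1667) / (5) = 2.9000
  q = (7 - (-2)·2.2000) / (6) = 1.9000

1.9000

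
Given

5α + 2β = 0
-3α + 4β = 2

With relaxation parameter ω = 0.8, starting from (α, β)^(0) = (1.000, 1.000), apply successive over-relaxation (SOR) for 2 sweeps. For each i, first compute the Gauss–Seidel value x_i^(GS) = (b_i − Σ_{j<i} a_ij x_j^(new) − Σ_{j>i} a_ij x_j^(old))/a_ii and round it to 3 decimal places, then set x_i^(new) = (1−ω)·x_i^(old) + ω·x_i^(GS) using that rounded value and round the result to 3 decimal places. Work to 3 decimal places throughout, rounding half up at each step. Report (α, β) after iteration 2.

Iteration 1:
  α: GS value = (0 - (2)·1.000) / (5) = -0.400;  α ← (1−ω)·1.000 + ω·-0.400 = -0.120
  β: GS value = (2 - (-3)·-0.120) / (4) = 0.410;  β ← (1−ω)·1.000 + ω·0.410 = 0.528
Iteration 2:
  α: GS value = (0 - (2)·0.528) / (5) = -0.211;  α ← (1−ω)·-0.120 + ω·-0.211 = -0.193
  β: GS value = (2 - (-3)·-0.193) / (4) = 0.355;  β ← (1−ω)·0.528 + ω·0.355 = 0.390

(-0.193, 0.390)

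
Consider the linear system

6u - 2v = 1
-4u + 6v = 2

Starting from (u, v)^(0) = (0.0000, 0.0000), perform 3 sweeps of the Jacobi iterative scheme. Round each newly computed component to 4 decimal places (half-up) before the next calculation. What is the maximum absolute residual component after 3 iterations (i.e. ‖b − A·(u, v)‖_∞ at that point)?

0.1482

Iteration 1:
  u = (1 - (-2)·0.0000) / (6) = 0.1667
  v = (2 - (-4)·0.0000) / (6) = 0.3333
Iteration 2:
  u = (1 - (-2)·0.3333) / (6) = 0.2778
  v = (2 - (-4)·0.1667) / (6) = 0.4445
Iteration 3:
  u = (1 - (-2)·0.4445) / (6) = 0.3148
  v = (2 - (-4)·0.2778) / (6) = 0.5185
Residual b − A·x = (0.1482, 0.1482); ∞-norm = 0.1482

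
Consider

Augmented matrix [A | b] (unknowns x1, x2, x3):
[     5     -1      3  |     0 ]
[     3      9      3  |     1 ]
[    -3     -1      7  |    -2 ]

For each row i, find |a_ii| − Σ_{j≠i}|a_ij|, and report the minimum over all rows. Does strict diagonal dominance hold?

row 1: |5| − (1+3) = 1
row 2: |9| − (3+3) = 3
row 3: |7| − (3+1) = 3
minimum over rows = 1 → strictly diagonally dominant (convergence guaranteed)

1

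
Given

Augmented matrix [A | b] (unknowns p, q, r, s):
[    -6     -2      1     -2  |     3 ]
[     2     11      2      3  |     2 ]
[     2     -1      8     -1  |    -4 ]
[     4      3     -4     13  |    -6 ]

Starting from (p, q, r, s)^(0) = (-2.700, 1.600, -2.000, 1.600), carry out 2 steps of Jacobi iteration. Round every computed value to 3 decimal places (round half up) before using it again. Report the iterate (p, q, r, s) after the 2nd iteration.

(-0.399, 0.590, -0.027, 0.162)

Iteration 1:
  p = (3 - (-2)·1.600 - (1)·-2.000 - (-2)·1.600) / (-6) = -1.900
  q = (2 - (2)·-2.700 - (2)·-2.000 - (3)·1.600) / (11) = 0.600
  r = (-4 - (2)·-2.700 - (-1)·1.600 - (-1)·1.600) / (8) = 0.575
  s = (-6 - (4)·-2.700 - (3)·1.600 - (-4)·-2.000) / (13) = -0.615
Iteration 2:
  p = (3 - (-2)·0.600 - (1)·0.575 - (-2)·-0.615) / (-6) = -0.399
  q = (2 - (2)·-1.900 - (2)·0.575 - (3)·-0.615) / (11) = 0.590
  r = (-4 - (2)·-1.900 - (-1)·0.600 - (-1)·-0.615) / (8) = -0.027
  s = (-6 - (4)·-1.900 - (3)·0.600 - (-4)·0.575) / (13) = 0.162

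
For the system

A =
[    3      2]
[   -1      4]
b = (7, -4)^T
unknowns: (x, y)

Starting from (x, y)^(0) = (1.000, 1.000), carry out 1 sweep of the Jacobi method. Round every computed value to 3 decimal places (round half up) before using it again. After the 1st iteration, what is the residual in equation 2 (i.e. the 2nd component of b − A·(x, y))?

Iteration 1:
  x = (7 - (2)·1.000) / (3) = 1.667
  y = (-4 - (-1)·1.000) / (4) = -0.750
Residual b − A·x = (3.499, 0.667)

0.667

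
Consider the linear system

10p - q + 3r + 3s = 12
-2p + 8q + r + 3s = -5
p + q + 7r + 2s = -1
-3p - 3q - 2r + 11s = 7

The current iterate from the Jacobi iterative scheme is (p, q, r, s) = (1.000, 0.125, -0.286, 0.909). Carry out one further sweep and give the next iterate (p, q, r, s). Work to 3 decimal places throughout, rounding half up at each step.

One sweep:
  p = (12 - (-1)·0.125 - (3)·-0.286 - (3)·0.909) / (10) = 1.026
  q = (-5 - (-2)·1.000 - (1)·-0.286 - (3)·0.909) / (8) = -0.680
  r = (-1 - (1)·1.000 - (1)·0.125 - (2)·0.909) / (7) = -0.563
  s = (7 - (-3)·1.000 - (-3)·0.125 - (-2)·-0.286) / (11) = 0.891

(1.026, -0.680, -0.563, 0.891)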